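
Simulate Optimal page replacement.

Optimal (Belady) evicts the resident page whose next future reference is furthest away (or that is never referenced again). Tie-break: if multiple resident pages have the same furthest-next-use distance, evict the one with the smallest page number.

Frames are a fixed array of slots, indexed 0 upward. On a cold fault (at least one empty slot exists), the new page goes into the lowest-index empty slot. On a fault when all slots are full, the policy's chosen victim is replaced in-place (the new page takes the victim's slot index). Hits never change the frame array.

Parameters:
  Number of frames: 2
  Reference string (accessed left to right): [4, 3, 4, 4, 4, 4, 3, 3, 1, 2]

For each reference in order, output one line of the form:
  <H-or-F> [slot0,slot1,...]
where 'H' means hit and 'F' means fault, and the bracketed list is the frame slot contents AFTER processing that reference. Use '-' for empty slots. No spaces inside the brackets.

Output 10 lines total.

F [4,-]
F [4,3]
H [4,3]
H [4,3]
H [4,3]
H [4,3]
H [4,3]
H [4,3]
F [4,1]
F [4,2]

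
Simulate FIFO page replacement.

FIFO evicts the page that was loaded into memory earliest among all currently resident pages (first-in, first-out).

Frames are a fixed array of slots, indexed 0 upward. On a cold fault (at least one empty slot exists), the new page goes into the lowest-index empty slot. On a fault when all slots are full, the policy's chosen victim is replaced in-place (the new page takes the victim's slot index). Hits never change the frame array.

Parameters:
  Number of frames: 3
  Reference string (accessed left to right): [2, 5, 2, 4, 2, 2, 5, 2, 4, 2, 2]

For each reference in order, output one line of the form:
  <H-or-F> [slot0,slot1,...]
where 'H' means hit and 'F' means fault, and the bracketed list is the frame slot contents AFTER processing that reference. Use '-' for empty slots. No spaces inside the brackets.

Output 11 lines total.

F [2,-,-]
F [2,5,-]
H [2,5,-]
F [2,5,4]
H [2,5,4]
H [2,5,4]
H [2,5,4]
H [2,5,4]
H [2,5,4]
H [2,5,4]
H [2,5,4]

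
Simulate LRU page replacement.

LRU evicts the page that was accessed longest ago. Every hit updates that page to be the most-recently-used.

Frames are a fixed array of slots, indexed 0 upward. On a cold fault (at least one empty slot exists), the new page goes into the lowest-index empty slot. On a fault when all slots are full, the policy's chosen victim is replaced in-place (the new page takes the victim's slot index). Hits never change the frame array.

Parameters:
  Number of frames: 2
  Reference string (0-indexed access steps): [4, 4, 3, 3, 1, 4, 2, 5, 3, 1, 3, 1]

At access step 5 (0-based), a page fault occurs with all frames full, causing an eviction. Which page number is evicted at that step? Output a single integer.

Answer: 3

Derivation:
Step 0: ref 4 -> FAULT, frames=[4,-]
Step 1: ref 4 -> HIT, frames=[4,-]
Step 2: ref 3 -> FAULT, frames=[4,3]
Step 3: ref 3 -> HIT, frames=[4,3]
Step 4: ref 1 -> FAULT, evict 4, frames=[1,3]
Step 5: ref 4 -> FAULT, evict 3, frames=[1,4]
At step 5: evicted page 3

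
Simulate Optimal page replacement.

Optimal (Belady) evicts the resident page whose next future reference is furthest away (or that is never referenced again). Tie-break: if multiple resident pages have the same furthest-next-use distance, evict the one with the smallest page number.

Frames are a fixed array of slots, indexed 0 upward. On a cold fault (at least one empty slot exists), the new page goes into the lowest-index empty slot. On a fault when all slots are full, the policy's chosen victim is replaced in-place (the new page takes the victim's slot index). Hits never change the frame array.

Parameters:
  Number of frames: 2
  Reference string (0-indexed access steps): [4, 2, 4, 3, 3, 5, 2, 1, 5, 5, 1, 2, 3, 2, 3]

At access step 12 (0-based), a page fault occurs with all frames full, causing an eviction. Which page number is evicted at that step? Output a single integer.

Answer: 5

Derivation:
Step 0: ref 4 -> FAULT, frames=[4,-]
Step 1: ref 2 -> FAULT, frames=[4,2]
Step 2: ref 4 -> HIT, frames=[4,2]
Step 3: ref 3 -> FAULT, evict 4, frames=[3,2]
Step 4: ref 3 -> HIT, frames=[3,2]
Step 5: ref 5 -> FAULT, evict 3, frames=[5,2]
Step 6: ref 2 -> HIT, frames=[5,2]
Step 7: ref 1 -> FAULT, evict 2, frames=[5,1]
Step 8: ref 5 -> HIT, frames=[5,1]
Step 9: ref 5 -> HIT, frames=[5,1]
Step 10: ref 1 -> HIT, frames=[5,1]
Step 11: ref 2 -> FAULT, evict 1, frames=[5,2]
Step 12: ref 3 -> FAULT, evict 5, frames=[3,2]
At step 12: evicted page 5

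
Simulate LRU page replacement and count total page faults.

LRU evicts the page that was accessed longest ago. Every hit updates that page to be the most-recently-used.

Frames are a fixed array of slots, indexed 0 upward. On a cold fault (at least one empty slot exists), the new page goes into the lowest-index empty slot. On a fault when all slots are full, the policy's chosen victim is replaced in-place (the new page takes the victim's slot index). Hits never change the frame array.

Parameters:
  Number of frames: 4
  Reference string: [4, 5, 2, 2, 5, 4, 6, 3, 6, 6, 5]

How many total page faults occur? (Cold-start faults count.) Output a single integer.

Answer: 5

Derivation:
Step 0: ref 4 → FAULT, frames=[4,-,-,-]
Step 1: ref 5 → FAULT, frames=[4,5,-,-]
Step 2: ref 2 → FAULT, frames=[4,5,2,-]
Step 3: ref 2 → HIT, frames=[4,5,2,-]
Step 4: ref 5 → HIT, frames=[4,5,2,-]
Step 5: ref 4 → HIT, frames=[4,5,2,-]
Step 6: ref 6 → FAULT, frames=[4,5,2,6]
Step 7: ref 3 → FAULT (evict 2), frames=[4,5,3,6]
Step 8: ref 6 → HIT, frames=[4,5,3,6]
Step 9: ref 6 → HIT, frames=[4,5,3,6]
Step 10: ref 5 → HIT, frames=[4,5,3,6]
Total faults: 5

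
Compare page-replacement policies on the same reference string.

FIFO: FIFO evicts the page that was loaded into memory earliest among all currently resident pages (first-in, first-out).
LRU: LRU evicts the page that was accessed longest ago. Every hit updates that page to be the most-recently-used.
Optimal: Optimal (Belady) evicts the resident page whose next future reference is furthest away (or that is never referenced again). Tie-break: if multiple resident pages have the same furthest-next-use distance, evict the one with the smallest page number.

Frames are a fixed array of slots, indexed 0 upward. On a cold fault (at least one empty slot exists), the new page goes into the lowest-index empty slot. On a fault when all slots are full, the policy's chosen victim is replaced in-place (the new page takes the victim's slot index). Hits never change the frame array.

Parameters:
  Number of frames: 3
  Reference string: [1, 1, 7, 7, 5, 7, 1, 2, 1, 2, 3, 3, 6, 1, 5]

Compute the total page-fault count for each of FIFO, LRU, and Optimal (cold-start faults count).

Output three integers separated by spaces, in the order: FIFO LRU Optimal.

Answer: 8 8 6

Derivation:
--- FIFO ---
  step 0: ref 1 -> FAULT, frames=[1,-,-] (faults so far: 1)
  step 1: ref 1 -> HIT, frames=[1,-,-] (faults so far: 1)
  step 2: ref 7 -> FAULT, frames=[1,7,-] (faults so far: 2)
  step 3: ref 7 -> HIT, frames=[1,7,-] (faults so far: 2)
  step 4: ref 5 -> FAULT, frames=[1,7,5] (faults so far: 3)
  step 5: ref 7 -> HIT, frames=[1,7,5] (faults so far: 3)
  step 6: ref 1 -> HIT, frames=[1,7,5] (faults so far: 3)
  step 7: ref 2 -> FAULT, evict 1, frames=[2,7,5] (faults so far: 4)
  step 8: ref 1 -> FAULT, evict 7, frames=[2,1,5] (faults so far: 5)
  step 9: ref 2 -> HIT, frames=[2,1,5] (faults so far: 5)
  step 10: ref 3 -> FAULT, evict 5, frames=[2,1,3] (faults so far: 6)
  step 11: ref 3 -> HIT, frames=[2,1,3] (faults so far: 6)
  step 12: ref 6 -> FAULT, evict 2, frames=[6,1,3] (faults so far: 7)
  step 13: ref 1 -> HIT, frames=[6,1,3] (faults so far: 7)
  step 14: ref 5 -> FAULT, evict 1, frames=[6,5,3] (faults so far: 8)
  FIFO total faults: 8
--- LRU ---
  step 0: ref 1 -> FAULT, frames=[1,-,-] (faults so far: 1)
  step 1: ref 1 -> HIT, frames=[1,-,-] (faults so far: 1)
  step 2: ref 7 -> FAULT, frames=[1,7,-] (faults so far: 2)
  step 3: ref 7 -> HIT, frames=[1,7,-] (faults so far: 2)
  step 4: ref 5 -> FAULT, frames=[1,7,5] (faults so far: 3)
  step 5: ref 7 -> HIT, frames=[1,7,5] (faults so far: 3)
  step 6: ref 1 -> HIT, frames=[1,7,5] (faults so far: 3)
  step 7: ref 2 -> FAULT, evict 5, frames=[1,7,2] (faults so far: 4)
  step 8: ref 1 -> HIT, frames=[1,7,2] (faults so far: 4)
  step 9: ref 2 -> HIT, frames=[1,7,2] (faults so far: 4)
  step 10: ref 3 -> FAULT, evict 7, frames=[1,3,2] (faults so far: 5)
  step 11: ref 3 -> HIT, frames=[1,3,2] (faults so far: 5)
  step 12: ref 6 -> FAULT, evict 1, frames=[6,3,2] (faults so far: 6)
  step 13: ref 1 -> FAULT, evict 2, frames=[6,3,1] (faults so far: 7)
  step 14: ref 5 -> FAULT, evict 3, frames=[6,5,1] (faults so far: 8)
  LRU total faults: 8
--- Optimal ---
  step 0: ref 1 -> FAULT, frames=[1,-,-] (faults so far: 1)
  step 1: ref 1 -> HIT, frames=[1,-,-] (faults so far: 1)
  step 2: ref 7 -> FAULT, frames=[1,7,-] (faults so far: 2)
  step 3: ref 7 -> HIT, frames=[1,7,-] (faults so far: 2)
  step 4: ref 5 -> FAULT, frames=[1,7,5] (faults so far: 3)
  step 5: ref 7 -> HIT, frames=[1,7,5] (faults so far: 3)
  step 6: ref 1 -> HIT, frames=[1,7,5] (faults so far: 3)
  step 7: ref 2 -> FAULT, evict 7, frames=[1,2,5] (faults so far: 4)
  step 8: ref 1 -> HIT, frames=[1,2,5] (faults so far: 4)
  step 9: ref 2 -> HIT, frames=[1,2,5] (faults so far: 4)
  step 10: ref 3 -> FAULT, evict 2, frames=[1,3,5] (faults so far: 5)
  step 11: ref 3 -> HIT, frames=[1,3,5] (faults so far: 5)
  step 12: ref 6 -> FAULT, evict 3, frames=[1,6,5] (faults so far: 6)
  step 13: ref 1 -> HIT, frames=[1,6,5] (faults so far: 6)
  step 14: ref 5 -> HIT, frames=[1,6,5] (faults so far: 6)
  Optimal total faults: 6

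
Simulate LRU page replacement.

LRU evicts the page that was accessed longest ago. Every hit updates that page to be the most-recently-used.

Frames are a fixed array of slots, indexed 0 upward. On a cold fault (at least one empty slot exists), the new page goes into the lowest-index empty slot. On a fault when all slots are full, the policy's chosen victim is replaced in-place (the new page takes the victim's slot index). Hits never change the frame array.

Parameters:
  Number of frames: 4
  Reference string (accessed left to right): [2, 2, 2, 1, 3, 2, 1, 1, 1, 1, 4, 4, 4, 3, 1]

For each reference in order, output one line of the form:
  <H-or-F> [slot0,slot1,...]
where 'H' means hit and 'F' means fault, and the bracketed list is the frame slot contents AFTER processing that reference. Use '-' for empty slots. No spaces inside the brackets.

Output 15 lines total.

F [2,-,-,-]
H [2,-,-,-]
H [2,-,-,-]
F [2,1,-,-]
F [2,1,3,-]
H [2,1,3,-]
H [2,1,3,-]
H [2,1,3,-]
H [2,1,3,-]
H [2,1,3,-]
F [2,1,3,4]
H [2,1,3,4]
H [2,1,3,4]
H [2,1,3,4]
H [2,1,3,4]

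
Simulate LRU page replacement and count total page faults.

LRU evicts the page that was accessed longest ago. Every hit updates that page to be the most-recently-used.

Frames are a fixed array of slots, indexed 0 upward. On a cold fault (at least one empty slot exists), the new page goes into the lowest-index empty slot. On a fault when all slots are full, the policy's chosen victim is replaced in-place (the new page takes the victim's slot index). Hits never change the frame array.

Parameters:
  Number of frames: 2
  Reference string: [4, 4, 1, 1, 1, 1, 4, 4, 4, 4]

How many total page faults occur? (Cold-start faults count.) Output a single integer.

Answer: 2

Derivation:
Step 0: ref 4 → FAULT, frames=[4,-]
Step 1: ref 4 → HIT, frames=[4,-]
Step 2: ref 1 → FAULT, frames=[4,1]
Step 3: ref 1 → HIT, frames=[4,1]
Step 4: ref 1 → HIT, frames=[4,1]
Step 5: ref 1 → HIT, frames=[4,1]
Step 6: ref 4 → HIT, frames=[4,1]
Step 7: ref 4 → HIT, frames=[4,1]
Step 8: ref 4 → HIT, frames=[4,1]
Step 9: ref 4 → HIT, frames=[4,1]
Total faults: 2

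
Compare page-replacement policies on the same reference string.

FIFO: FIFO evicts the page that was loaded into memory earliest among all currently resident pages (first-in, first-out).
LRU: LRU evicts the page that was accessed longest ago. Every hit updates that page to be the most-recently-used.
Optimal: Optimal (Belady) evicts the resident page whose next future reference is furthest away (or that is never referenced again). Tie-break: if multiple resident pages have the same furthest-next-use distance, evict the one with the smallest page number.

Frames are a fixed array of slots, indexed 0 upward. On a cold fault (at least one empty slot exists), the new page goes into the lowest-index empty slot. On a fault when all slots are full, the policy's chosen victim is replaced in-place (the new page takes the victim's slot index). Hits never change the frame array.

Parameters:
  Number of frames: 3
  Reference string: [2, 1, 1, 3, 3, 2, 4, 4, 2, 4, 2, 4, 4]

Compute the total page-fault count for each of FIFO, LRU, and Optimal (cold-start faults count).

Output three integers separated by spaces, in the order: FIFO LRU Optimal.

--- FIFO ---
  step 0: ref 2 -> FAULT, frames=[2,-,-] (faults so far: 1)
  step 1: ref 1 -> FAULT, frames=[2,1,-] (faults so far: 2)
  step 2: ref 1 -> HIT, frames=[2,1,-] (faults so far: 2)
  step 3: ref 3 -> FAULT, frames=[2,1,3] (faults so far: 3)
  step 4: ref 3 -> HIT, frames=[2,1,3] (faults so far: 3)
  step 5: ref 2 -> HIT, frames=[2,1,3] (faults so far: 3)
  step 6: ref 4 -> FAULT, evict 2, frames=[4,1,3] (faults so far: 4)
  step 7: ref 4 -> HIT, frames=[4,1,3] (faults so far: 4)
  step 8: ref 2 -> FAULT, evict 1, frames=[4,2,3] (faults so far: 5)
  step 9: ref 4 -> HIT, frames=[4,2,3] (faults so far: 5)
  step 10: ref 2 -> HIT, frames=[4,2,3] (faults so far: 5)
  step 11: ref 4 -> HIT, frames=[4,2,3] (faults so far: 5)
  step 12: ref 4 -> HIT, frames=[4,2,3] (faults so far: 5)
  FIFO total faults: 5
--- LRU ---
  step 0: ref 2 -> FAULT, frames=[2,-,-] (faults so far: 1)
  step 1: ref 1 -> FAULT, frames=[2,1,-] (faults so far: 2)
  step 2: ref 1 -> HIT, frames=[2,1,-] (faults so far: 2)
  step 3: ref 3 -> FAULT, frames=[2,1,3] (faults so far: 3)
  step 4: ref 3 -> HIT, frames=[2,1,3] (faults so far: 3)
  step 5: ref 2 -> HIT, frames=[2,1,3] (faults so far: 3)
  step 6: ref 4 -> FAULT, evict 1, frames=[2,4,3] (faults so far: 4)
  step 7: ref 4 -> HIT, frames=[2,4,3] (faults so far: 4)
  step 8: ref 2 -> HIT, frames=[2,4,3] (faults so far: 4)
  step 9: ref 4 -> HIT, frames=[2,4,3] (faults so far: 4)
  step 10: ref 2 -> HIT, frames=[2,4,3] (faults so far: 4)
  step 11: ref 4 -> HIT, frames=[2,4,3] (faults so far: 4)
  step 12: ref 4 -> HIT, frames=[2,4,3] (faults so far: 4)
  LRU total faults: 4
--- Optimal ---
  step 0: ref 2 -> FAULT, frames=[2,-,-] (faults so far: 1)
  step 1: ref 1 -> FAULT, frames=[2,1,-] (faults so far: 2)
  step 2: ref 1 -> HIT, frames=[2,1,-] (faults so far: 2)
  step 3: ref 3 -> FAULT, frames=[2,1,3] (faults so far: 3)
  step 4: ref 3 -> HIT, frames=[2,1,3] (faults so far: 3)
  step 5: ref 2 -> HIT, frames=[2,1,3] (faults so far: 3)
  step 6: ref 4 -> FAULT, evict 1, frames=[2,4,3] (faults so far: 4)
  step 7: ref 4 -> HIT, frames=[2,4,3] (faults so far: 4)
  step 8: ref 2 -> HIT, frames=[2,4,3] (faults so far: 4)
  step 9: ref 4 -> HIT, frames=[2,4,3] (faults so far: 4)
  step 10: ref 2 -> HIT, frames=[2,4,3] (faults so far: 4)
  step 11: ref 4 -> HIT, frames=[2,4,3] (faults so far: 4)
  step 12: ref 4 -> HIT, frames=[2,4,3] (faults so far: 4)
  Optimal total faults: 4

Answer: 5 4 4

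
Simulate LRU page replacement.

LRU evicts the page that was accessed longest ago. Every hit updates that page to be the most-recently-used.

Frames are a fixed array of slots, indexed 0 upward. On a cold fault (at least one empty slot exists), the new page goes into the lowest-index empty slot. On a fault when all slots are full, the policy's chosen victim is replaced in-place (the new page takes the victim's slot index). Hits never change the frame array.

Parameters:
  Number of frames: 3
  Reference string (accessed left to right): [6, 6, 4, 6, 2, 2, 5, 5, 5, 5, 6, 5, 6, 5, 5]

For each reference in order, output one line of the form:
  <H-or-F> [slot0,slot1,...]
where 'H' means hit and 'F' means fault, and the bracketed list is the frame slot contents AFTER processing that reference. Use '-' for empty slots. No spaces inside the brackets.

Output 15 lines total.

F [6,-,-]
H [6,-,-]
F [6,4,-]
H [6,4,-]
F [6,4,2]
H [6,4,2]
F [6,5,2]
H [6,5,2]
H [6,5,2]
H [6,5,2]
H [6,5,2]
H [6,5,2]
H [6,5,2]
H [6,5,2]
H [6,5,2]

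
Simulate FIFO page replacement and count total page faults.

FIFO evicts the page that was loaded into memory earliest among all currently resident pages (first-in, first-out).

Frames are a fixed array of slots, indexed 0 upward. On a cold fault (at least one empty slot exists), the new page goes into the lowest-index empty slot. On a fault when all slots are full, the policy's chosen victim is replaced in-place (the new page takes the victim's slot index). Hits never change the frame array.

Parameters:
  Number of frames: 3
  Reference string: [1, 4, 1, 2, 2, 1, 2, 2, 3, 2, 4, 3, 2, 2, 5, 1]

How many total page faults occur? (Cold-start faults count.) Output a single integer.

Answer: 6

Derivation:
Step 0: ref 1 → FAULT, frames=[1,-,-]
Step 1: ref 4 → FAULT, frames=[1,4,-]
Step 2: ref 1 → HIT, frames=[1,4,-]
Step 3: ref 2 → FAULT, frames=[1,4,2]
Step 4: ref 2 → HIT, frames=[1,4,2]
Step 5: ref 1 → HIT, frames=[1,4,2]
Step 6: ref 2 → HIT, frames=[1,4,2]
Step 7: ref 2 → HIT, frames=[1,4,2]
Step 8: ref 3 → FAULT (evict 1), frames=[3,4,2]
Step 9: ref 2 → HIT, frames=[3,4,2]
Step 10: ref 4 → HIT, frames=[3,4,2]
Step 11: ref 3 → HIT, frames=[3,4,2]
Step 12: ref 2 → HIT, frames=[3,4,2]
Step 13: ref 2 → HIT, frames=[3,4,2]
Step 14: ref 5 → FAULT (evict 4), frames=[3,5,2]
Step 15: ref 1 → FAULT (evict 2), frames=[3,5,1]
Total faults: 6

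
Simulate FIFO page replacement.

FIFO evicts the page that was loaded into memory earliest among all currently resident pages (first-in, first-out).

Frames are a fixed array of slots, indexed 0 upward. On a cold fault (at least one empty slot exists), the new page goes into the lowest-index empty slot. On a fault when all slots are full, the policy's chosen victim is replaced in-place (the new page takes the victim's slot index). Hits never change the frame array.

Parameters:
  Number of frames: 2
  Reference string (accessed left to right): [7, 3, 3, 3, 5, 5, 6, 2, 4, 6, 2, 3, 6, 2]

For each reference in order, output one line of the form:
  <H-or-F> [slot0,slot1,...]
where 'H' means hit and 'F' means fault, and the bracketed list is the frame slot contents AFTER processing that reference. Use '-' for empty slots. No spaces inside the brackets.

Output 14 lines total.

F [7,-]
F [7,3]
H [7,3]
H [7,3]
F [5,3]
H [5,3]
F [5,6]
F [2,6]
F [2,4]
F [6,4]
F [6,2]
F [3,2]
F [3,6]
F [2,6]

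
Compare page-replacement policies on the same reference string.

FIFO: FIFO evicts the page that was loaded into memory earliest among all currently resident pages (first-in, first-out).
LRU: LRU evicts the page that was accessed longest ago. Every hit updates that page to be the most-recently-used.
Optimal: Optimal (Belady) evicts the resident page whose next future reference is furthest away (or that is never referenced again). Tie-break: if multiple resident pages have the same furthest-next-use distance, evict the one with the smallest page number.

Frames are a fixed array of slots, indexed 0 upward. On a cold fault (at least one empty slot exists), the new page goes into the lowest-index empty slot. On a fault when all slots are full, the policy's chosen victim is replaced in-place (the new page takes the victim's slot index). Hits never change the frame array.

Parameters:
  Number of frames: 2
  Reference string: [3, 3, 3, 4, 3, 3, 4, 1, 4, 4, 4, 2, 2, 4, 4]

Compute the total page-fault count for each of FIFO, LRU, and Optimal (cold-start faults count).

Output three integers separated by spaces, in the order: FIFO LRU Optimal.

Answer: 5 4 4

Derivation:
--- FIFO ---
  step 0: ref 3 -> FAULT, frames=[3,-] (faults so far: 1)
  step 1: ref 3 -> HIT, frames=[3,-] (faults so far: 1)
  step 2: ref 3 -> HIT, frames=[3,-] (faults so far: 1)
  step 3: ref 4 -> FAULT, frames=[3,4] (faults so far: 2)
  step 4: ref 3 -> HIT, frames=[3,4] (faults so far: 2)
  step 5: ref 3 -> HIT, frames=[3,4] (faults so far: 2)
  step 6: ref 4 -> HIT, frames=[3,4] (faults so far: 2)
  step 7: ref 1 -> FAULT, evict 3, frames=[1,4] (faults so far: 3)
  step 8: ref 4 -> HIT, frames=[1,4] (faults so far: 3)
  step 9: ref 4 -> HIT, frames=[1,4] (faults so far: 3)
  step 10: ref 4 -> HIT, frames=[1,4] (faults so far: 3)
  step 11: ref 2 -> FAULT, evict 4, frames=[1,2] (faults so far: 4)
  step 12: ref 2 -> HIT, frames=[1,2] (faults so far: 4)
  step 13: ref 4 -> FAULT, evict 1, frames=[4,2] (faults so far: 5)
  step 14: ref 4 -> HIT, frames=[4,2] (faults so far: 5)
  FIFO total faults: 5
--- LRU ---
  step 0: ref 3 -> FAULT, frames=[3,-] (faults so far: 1)
  step 1: ref 3 -> HIT, frames=[3,-] (faults so far: 1)
  step 2: ref 3 -> HIT, frames=[3,-] (faults so far: 1)
  step 3: ref 4 -> FAULT, frames=[3,4] (faults so far: 2)
  step 4: ref 3 -> HIT, frames=[3,4] (faults so far: 2)
  step 5: ref 3 -> HIT, frames=[3,4] (faults so far: 2)
  step 6: ref 4 -> HIT, frames=[3,4] (faults so far: 2)
  step 7: ref 1 -> FAULT, evict 3, frames=[1,4] (faults so far: 3)
  step 8: ref 4 -> HIT, frames=[1,4] (faults so far: 3)
  step 9: ref 4 -> HIT, frames=[1,4] (faults so far: 3)
  step 10: ref 4 -> HIT, frames=[1,4] (faults so far: 3)
  step 11: ref 2 -> FAULT, evict 1, frames=[2,4] (faults so far: 4)
  step 12: ref 2 -> HIT, frames=[2,4] (faults so far: 4)
  step 13: ref 4 -> HIT, frames=[2,4] (faults so far: 4)
  step 14: ref 4 -> HIT, frames=[2,4] (faults so far: 4)
  LRU total faults: 4
--- Optimal ---
  step 0: ref 3 -> FAULT, frames=[3,-] (faults so far: 1)
  step 1: ref 3 -> HIT, frames=[3,-] (faults so far: 1)
  step 2: ref 3 -> HIT, frames=[3,-] (faults so far: 1)
  step 3: ref 4 -> FAULT, frames=[3,4] (faults so far: 2)
  step 4: ref 3 -> HIT, frames=[3,4] (faults so far: 2)
  step 5: ref 3 -> HIT, frames=[3,4] (faults so far: 2)
  step 6: ref 4 -> HIT, frames=[3,4] (faults so far: 2)
  step 7: ref 1 -> FAULT, evict 3, frames=[1,4] (faults so far: 3)
  step 8: ref 4 -> HIT, frames=[1,4] (faults so far: 3)
  step 9: ref 4 -> HIT, frames=[1,4] (faults so far: 3)
  step 10: ref 4 -> HIT, frames=[1,4] (faults so far: 3)
  step 11: ref 2 -> FAULT, evict 1, frames=[2,4] (faults so far: 4)
  step 12: ref 2 -> HIT, frames=[2,4] (faults so far: 4)
  step 13: ref 4 -> HIT, frames=[2,4] (faults so far: 4)
  step 14: ref 4 -> HIT, frames=[2,4] (faults so far: 4)
  Optimal total faults: 4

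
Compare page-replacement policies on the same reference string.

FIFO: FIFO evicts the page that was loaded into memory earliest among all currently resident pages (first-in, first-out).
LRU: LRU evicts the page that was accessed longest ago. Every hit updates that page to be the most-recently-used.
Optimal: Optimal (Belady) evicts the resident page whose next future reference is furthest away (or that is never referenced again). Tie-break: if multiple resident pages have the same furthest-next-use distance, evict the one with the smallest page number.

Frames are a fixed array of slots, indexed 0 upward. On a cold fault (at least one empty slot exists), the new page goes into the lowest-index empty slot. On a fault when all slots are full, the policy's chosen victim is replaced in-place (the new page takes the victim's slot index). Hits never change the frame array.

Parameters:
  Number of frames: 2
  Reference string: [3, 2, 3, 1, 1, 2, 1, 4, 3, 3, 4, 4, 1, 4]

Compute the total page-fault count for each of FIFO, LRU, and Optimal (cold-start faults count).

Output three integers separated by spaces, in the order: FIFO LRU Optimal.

--- FIFO ---
  step 0: ref 3 -> FAULT, frames=[3,-] (faults so far: 1)
  step 1: ref 2 -> FAULT, frames=[3,2] (faults so far: 2)
  step 2: ref 3 -> HIT, frames=[3,2] (faults so far: 2)
  step 3: ref 1 -> FAULT, evict 3, frames=[1,2] (faults so far: 3)
  step 4: ref 1 -> HIT, frames=[1,2] (faults so far: 3)
  step 5: ref 2 -> HIT, frames=[1,2] (faults so far: 3)
  step 6: ref 1 -> HIT, frames=[1,2] (faults so far: 3)
  step 7: ref 4 -> FAULT, evict 2, frames=[1,4] (faults so far: 4)
  step 8: ref 3 -> FAULT, evict 1, frames=[3,4] (faults so far: 5)
  step 9: ref 3 -> HIT, frames=[3,4] (faults so far: 5)
  step 10: ref 4 -> HIT, frames=[3,4] (faults so far: 5)
  step 11: ref 4 -> HIT, frames=[3,4] (faults so far: 5)
  step 12: ref 1 -> FAULT, evict 4, frames=[3,1] (faults so far: 6)
  step 13: ref 4 -> FAULT, evict 3, frames=[4,1] (faults so far: 7)
  FIFO total faults: 7
--- LRU ---
  step 0: ref 3 -> FAULT, frames=[3,-] (faults so far: 1)
  step 1: ref 2 -> FAULT, frames=[3,2] (faults so far: 2)
  step 2: ref 3 -> HIT, frames=[3,2] (faults so far: 2)
  step 3: ref 1 -> FAULT, evict 2, frames=[3,1] (faults so far: 3)
  step 4: ref 1 -> HIT, frames=[3,1] (faults so far: 3)
  step 5: ref 2 -> FAULT, evict 3, frames=[2,1] (faults so far: 4)
  step 6: ref 1 -> HIT, frames=[2,1] (faults so far: 4)
  step 7: ref 4 -> FAULT, evict 2, frames=[4,1] (faults so far: 5)
  step 8: ref 3 -> FAULT, evict 1, frames=[4,3] (faults so far: 6)
  step 9: ref 3 -> HIT, frames=[4,3] (faults so far: 6)
  step 10: ref 4 -> HIT, frames=[4,3] (faults so far: 6)
  step 11: ref 4 -> HIT, frames=[4,3] (faults so far: 6)
  step 12: ref 1 -> FAULT, evict 3, frames=[4,1] (faults so far: 7)
  step 13: ref 4 -> HIT, frames=[4,1] (faults so far: 7)
  LRU total faults: 7
--- Optimal ---
  step 0: ref 3 -> FAULT, frames=[3,-] (faults so far: 1)
  step 1: ref 2 -> FAULT, frames=[3,2] (faults so far: 2)
  step 2: ref 3 -> HIT, frames=[3,2] (faults so far: 2)
  step 3: ref 1 -> FAULT, evict 3, frames=[1,2] (faults so far: 3)
  step 4: ref 1 -> HIT, frames=[1,2] (faults so far: 3)
  step 5: ref 2 -> HIT, frames=[1,2] (faults so far: 3)
  step 6: ref 1 -> HIT, frames=[1,2] (faults so far: 3)
  step 7: ref 4 -> FAULT, evict 2, frames=[1,4] (faults so far: 4)
  step 8: ref 3 -> FAULT, evict 1, frames=[3,4] (faults so far: 5)
  step 9: ref 3 -> HIT, frames=[3,4] (faults so far: 5)
  step 10: ref 4 -> HIT, frames=[3,4] (faults so far: 5)
  step 11: ref 4 -> HIT, frames=[3,4] (faults so far: 5)
  step 12: ref 1 -> FAULT, evict 3, frames=[1,4] (faults so far: 6)
  step 13: ref 4 -> HIT, frames=[1,4] (faults so far: 6)
  Optimal total faults: 6

Answer: 7 7 6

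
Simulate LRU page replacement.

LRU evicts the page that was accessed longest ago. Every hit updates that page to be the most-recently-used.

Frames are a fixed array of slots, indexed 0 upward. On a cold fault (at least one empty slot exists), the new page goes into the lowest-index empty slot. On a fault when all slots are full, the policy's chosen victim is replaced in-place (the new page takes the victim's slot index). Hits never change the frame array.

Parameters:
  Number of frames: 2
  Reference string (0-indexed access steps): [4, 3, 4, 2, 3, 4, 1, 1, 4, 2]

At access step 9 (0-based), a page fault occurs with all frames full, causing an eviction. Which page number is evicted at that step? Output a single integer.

Answer: 1

Derivation:
Step 0: ref 4 -> FAULT, frames=[4,-]
Step 1: ref 3 -> FAULT, frames=[4,3]
Step 2: ref 4 -> HIT, frames=[4,3]
Step 3: ref 2 -> FAULT, evict 3, frames=[4,2]
Step 4: ref 3 -> FAULT, evict 4, frames=[3,2]
Step 5: ref 4 -> FAULT, evict 2, frames=[3,4]
Step 6: ref 1 -> FAULT, evict 3, frames=[1,4]
Step 7: ref 1 -> HIT, frames=[1,4]
Step 8: ref 4 -> HIT, frames=[1,4]
Step 9: ref 2 -> FAULT, evict 1, frames=[2,4]
At step 9: evicted page 1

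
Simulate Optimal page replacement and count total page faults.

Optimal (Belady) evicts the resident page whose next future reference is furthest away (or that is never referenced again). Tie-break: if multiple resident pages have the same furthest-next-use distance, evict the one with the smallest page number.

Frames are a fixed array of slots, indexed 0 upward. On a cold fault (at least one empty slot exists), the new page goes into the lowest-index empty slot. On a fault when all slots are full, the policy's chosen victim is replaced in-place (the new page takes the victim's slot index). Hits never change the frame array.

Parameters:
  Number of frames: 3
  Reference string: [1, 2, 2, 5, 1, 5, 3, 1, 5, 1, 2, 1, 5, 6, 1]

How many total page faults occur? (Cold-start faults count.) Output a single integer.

Step 0: ref 1 → FAULT, frames=[1,-,-]
Step 1: ref 2 → FAULT, frames=[1,2,-]
Step 2: ref 2 → HIT, frames=[1,2,-]
Step 3: ref 5 → FAULT, frames=[1,2,5]
Step 4: ref 1 → HIT, frames=[1,2,5]
Step 5: ref 5 → HIT, frames=[1,2,5]
Step 6: ref 3 → FAULT (evict 2), frames=[1,3,5]
Step 7: ref 1 → HIT, frames=[1,3,5]
Step 8: ref 5 → HIT, frames=[1,3,5]
Step 9: ref 1 → HIT, frames=[1,3,5]
Step 10: ref 2 → FAULT (evict 3), frames=[1,2,5]
Step 11: ref 1 → HIT, frames=[1,2,5]
Step 12: ref 5 → HIT, frames=[1,2,5]
Step 13: ref 6 → FAULT (evict 2), frames=[1,6,5]
Step 14: ref 1 → HIT, frames=[1,6,5]
Total faults: 6

Answer: 6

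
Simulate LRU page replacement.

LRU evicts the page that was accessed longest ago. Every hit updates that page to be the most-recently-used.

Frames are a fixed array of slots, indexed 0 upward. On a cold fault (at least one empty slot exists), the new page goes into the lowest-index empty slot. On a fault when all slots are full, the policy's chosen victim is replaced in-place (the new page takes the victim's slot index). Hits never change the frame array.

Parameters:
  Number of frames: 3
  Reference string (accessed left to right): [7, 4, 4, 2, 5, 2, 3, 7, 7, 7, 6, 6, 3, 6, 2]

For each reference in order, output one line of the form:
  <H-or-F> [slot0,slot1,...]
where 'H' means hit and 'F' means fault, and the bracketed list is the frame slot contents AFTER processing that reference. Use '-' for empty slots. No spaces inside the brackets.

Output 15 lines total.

F [7,-,-]
F [7,4,-]
H [7,4,-]
F [7,4,2]
F [5,4,2]
H [5,4,2]
F [5,3,2]
F [7,3,2]
H [7,3,2]
H [7,3,2]
F [7,3,6]
H [7,3,6]
H [7,3,6]
H [7,3,6]
F [2,3,6]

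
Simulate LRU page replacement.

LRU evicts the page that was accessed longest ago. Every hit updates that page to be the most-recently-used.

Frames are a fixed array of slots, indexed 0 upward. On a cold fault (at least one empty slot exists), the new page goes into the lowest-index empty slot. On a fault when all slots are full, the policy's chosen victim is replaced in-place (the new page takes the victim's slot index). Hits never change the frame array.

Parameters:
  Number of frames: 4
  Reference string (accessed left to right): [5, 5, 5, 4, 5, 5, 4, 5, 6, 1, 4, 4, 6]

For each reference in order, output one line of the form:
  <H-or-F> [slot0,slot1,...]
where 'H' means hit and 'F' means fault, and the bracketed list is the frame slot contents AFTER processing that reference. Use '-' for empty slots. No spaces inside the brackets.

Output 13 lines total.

F [5,-,-,-]
H [5,-,-,-]
H [5,-,-,-]
F [5,4,-,-]
H [5,4,-,-]
H [5,4,-,-]
H [5,4,-,-]
H [5,4,-,-]
F [5,4,6,-]
F [5,4,6,1]
H [5,4,6,1]
H [5,4,6,1]
H [5,4,6,1]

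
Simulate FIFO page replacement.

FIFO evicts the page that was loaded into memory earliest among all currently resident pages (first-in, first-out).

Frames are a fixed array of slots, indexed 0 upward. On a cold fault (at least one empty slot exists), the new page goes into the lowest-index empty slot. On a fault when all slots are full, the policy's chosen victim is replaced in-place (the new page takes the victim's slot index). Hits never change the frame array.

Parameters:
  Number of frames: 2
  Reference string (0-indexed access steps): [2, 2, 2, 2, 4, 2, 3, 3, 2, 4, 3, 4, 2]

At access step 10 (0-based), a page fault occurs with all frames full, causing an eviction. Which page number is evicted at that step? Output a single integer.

Step 0: ref 2 -> FAULT, frames=[2,-]
Step 1: ref 2 -> HIT, frames=[2,-]
Step 2: ref 2 -> HIT, frames=[2,-]
Step 3: ref 2 -> HIT, frames=[2,-]
Step 4: ref 4 -> FAULT, frames=[2,4]
Step 5: ref 2 -> HIT, frames=[2,4]
Step 6: ref 3 -> FAULT, evict 2, frames=[3,4]
Step 7: ref 3 -> HIT, frames=[3,4]
Step 8: ref 2 -> FAULT, evict 4, frames=[3,2]
Step 9: ref 4 -> FAULT, evict 3, frames=[4,2]
Step 10: ref 3 -> FAULT, evict 2, frames=[4,3]
At step 10: evicted page 2

Answer: 2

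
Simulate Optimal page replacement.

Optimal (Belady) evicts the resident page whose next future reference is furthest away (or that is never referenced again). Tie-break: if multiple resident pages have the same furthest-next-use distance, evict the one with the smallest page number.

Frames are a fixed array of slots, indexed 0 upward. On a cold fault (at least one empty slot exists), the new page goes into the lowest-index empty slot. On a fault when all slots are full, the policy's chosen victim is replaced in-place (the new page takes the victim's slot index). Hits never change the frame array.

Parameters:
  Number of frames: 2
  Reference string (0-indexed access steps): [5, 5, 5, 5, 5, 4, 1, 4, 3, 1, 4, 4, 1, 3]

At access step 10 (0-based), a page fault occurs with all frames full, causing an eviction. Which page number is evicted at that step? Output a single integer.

Answer: 3

Derivation:
Step 0: ref 5 -> FAULT, frames=[5,-]
Step 1: ref 5 -> HIT, frames=[5,-]
Step 2: ref 5 -> HIT, frames=[5,-]
Step 3: ref 5 -> HIT, frames=[5,-]
Step 4: ref 5 -> HIT, frames=[5,-]
Step 5: ref 4 -> FAULT, frames=[5,4]
Step 6: ref 1 -> FAULT, evict 5, frames=[1,4]
Step 7: ref 4 -> HIT, frames=[1,4]
Step 8: ref 3 -> FAULT, evict 4, frames=[1,3]
Step 9: ref 1 -> HIT, frames=[1,3]
Step 10: ref 4 -> FAULT, evict 3, frames=[1,4]
At step 10: evicted page 3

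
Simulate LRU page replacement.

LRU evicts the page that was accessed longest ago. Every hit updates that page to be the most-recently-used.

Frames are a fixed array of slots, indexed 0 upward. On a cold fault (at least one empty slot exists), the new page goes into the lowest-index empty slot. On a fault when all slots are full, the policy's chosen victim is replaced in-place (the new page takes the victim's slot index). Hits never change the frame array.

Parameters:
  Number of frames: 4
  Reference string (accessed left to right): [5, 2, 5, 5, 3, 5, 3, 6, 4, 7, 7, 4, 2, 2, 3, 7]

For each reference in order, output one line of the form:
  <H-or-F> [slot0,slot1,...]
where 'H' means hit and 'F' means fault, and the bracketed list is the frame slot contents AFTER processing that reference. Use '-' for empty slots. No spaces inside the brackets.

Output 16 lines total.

F [5,-,-,-]
F [5,2,-,-]
H [5,2,-,-]
H [5,2,-,-]
F [5,2,3,-]
H [5,2,3,-]
H [5,2,3,-]
F [5,2,3,6]
F [5,4,3,6]
F [7,4,3,6]
H [7,4,3,6]
H [7,4,3,6]
F [7,4,2,6]
H [7,4,2,6]
F [7,4,2,3]
H [7,4,2,3]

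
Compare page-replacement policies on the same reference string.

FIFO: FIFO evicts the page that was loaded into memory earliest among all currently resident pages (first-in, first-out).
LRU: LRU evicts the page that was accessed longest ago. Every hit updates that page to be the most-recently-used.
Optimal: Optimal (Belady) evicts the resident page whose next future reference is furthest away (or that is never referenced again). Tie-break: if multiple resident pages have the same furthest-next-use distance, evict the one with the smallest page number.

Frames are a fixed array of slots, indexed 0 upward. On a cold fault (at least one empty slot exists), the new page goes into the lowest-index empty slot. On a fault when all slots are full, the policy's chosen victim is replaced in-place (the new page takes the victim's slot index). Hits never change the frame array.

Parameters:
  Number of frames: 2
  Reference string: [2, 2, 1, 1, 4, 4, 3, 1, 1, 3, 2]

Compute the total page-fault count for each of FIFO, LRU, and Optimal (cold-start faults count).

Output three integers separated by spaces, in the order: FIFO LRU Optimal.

--- FIFO ---
  step 0: ref 2 -> FAULT, frames=[2,-] (faults so far: 1)
  step 1: ref 2 -> HIT, frames=[2,-] (faults so far: 1)
  step 2: ref 1 -> FAULT, frames=[2,1] (faults so far: 2)
  step 3: ref 1 -> HIT, frames=[2,1] (faults so far: 2)
  step 4: ref 4 -> FAULT, evict 2, frames=[4,1] (faults so far: 3)
  step 5: ref 4 -> HIT, frames=[4,1] (faults so far: 3)
  step 6: ref 3 -> FAULT, evict 1, frames=[4,3] (faults so far: 4)
  step 7: ref 1 -> FAULT, evict 4, frames=[1,3] (faults so far: 5)
  step 8: ref 1 -> HIT, frames=[1,3] (faults so far: 5)
  step 9: ref 3 -> HIT, frames=[1,3] (faults so far: 5)
  step 10: ref 2 -> FAULT, evict 3, frames=[1,2] (faults so far: 6)
  FIFO total faults: 6
--- LRU ---
  step 0: ref 2 -> FAULT, frames=[2,-] (faults so far: 1)
  step 1: ref 2 -> HIT, frames=[2,-] (faults so far: 1)
  step 2: ref 1 -> FAULT, frames=[2,1] (faults so far: 2)
  step 3: ref 1 -> HIT, frames=[2,1] (faults so far: 2)
  step 4: ref 4 -> FAULT, evict 2, frames=[4,1] (faults so far: 3)
  step 5: ref 4 -> HIT, frames=[4,1] (faults so far: 3)
  step 6: ref 3 -> FAULT, evict 1, frames=[4,3] (faults so far: 4)
  step 7: ref 1 -> FAULT, evict 4, frames=[1,3] (faults so far: 5)
  step 8: ref 1 -> HIT, frames=[1,3] (faults so far: 5)
  step 9: ref 3 -> HIT, frames=[1,3] (faults so far: 5)
  step 10: ref 2 -> FAULT, evict 1, frames=[2,3] (faults so far: 6)
  LRU total faults: 6
--- Optimal ---
  step 0: ref 2 -> FAULT, frames=[2,-] (faults so far: 1)
  step 1: ref 2 -> HIT, frames=[2,-] (faults so far: 1)
  step 2: ref 1 -> FAULT, frames=[2,1] (faults so far: 2)
  step 3: ref 1 -> HIT, frames=[2,1] (faults so far: 2)
  step 4: ref 4 -> FAULT, evict 2, frames=[4,1] (faults so far: 3)
  step 5: ref 4 -> HIT, frames=[4,1] (faults so far: 3)
  step 6: ref 3 -> FAULT, evict 4, frames=[3,1] (faults so far: 4)
  step 7: ref 1 -> HIT, frames=[3,1] (faults so far: 4)
  step 8: ref 1 -> HIT, frames=[3,1] (faults so far: 4)
  step 9: ref 3 -> HIT, frames=[3,1] (faults so far: 4)
  step 10: ref 2 -> FAULT, evict 1, frames=[3,2] (faults so far: 5)
  Optimal total faults: 5

Answer: 6 6 5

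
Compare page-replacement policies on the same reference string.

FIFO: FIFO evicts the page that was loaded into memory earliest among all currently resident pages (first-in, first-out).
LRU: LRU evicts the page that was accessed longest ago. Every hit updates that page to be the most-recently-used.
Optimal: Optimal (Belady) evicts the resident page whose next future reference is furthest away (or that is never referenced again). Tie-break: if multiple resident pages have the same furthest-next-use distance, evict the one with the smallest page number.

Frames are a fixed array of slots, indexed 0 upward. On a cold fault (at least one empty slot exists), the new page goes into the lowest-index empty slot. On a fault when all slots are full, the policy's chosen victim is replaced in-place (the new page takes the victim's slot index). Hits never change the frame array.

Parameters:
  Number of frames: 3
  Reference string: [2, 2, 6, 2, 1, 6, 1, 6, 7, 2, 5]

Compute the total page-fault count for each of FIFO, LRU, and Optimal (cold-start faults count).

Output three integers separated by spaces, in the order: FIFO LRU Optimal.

Answer: 6 6 5

Derivation:
--- FIFO ---
  step 0: ref 2 -> FAULT, frames=[2,-,-] (faults so far: 1)
  step 1: ref 2 -> HIT, frames=[2,-,-] (faults so far: 1)
  step 2: ref 6 -> FAULT, frames=[2,6,-] (faults so far: 2)
  step 3: ref 2 -> HIT, frames=[2,6,-] (faults so far: 2)
  step 4: ref 1 -> FAULT, frames=[2,6,1] (faults so far: 3)
  step 5: ref 6 -> HIT, frames=[2,6,1] (faults so far: 3)
  step 6: ref 1 -> HIT, frames=[2,6,1] (faults so far: 3)
  step 7: ref 6 -> HIT, frames=[2,6,1] (faults so far: 3)
  step 8: ref 7 -> FAULT, evict 2, frames=[7,6,1] (faults so far: 4)
  step 9: ref 2 -> FAULT, evict 6, frames=[7,2,1] (faults so far: 5)
  step 10: ref 5 -> FAULT, evict 1, frames=[7,2,5] (faults so far: 6)
  FIFO total faults: 6
--- LRU ---
  step 0: ref 2 -> FAULT, frames=[2,-,-] (faults so far: 1)
  step 1: ref 2 -> HIT, frames=[2,-,-] (faults so far: 1)
  step 2: ref 6 -> FAULT, frames=[2,6,-] (faults so far: 2)
  step 3: ref 2 -> HIT, frames=[2,6,-] (faults so far: 2)
  step 4: ref 1 -> FAULT, frames=[2,6,1] (faults so far: 3)
  step 5: ref 6 -> HIT, frames=[2,6,1] (faults so far: 3)
  step 6: ref 1 -> HIT, frames=[2,6,1] (faults so far: 3)
  step 7: ref 6 -> HIT, frames=[2,6,1] (faults so far: 3)
  step 8: ref 7 -> FAULT, evict 2, frames=[7,6,1] (faults so far: 4)
  step 9: ref 2 -> FAULT, evict 1, frames=[7,6,2] (faults so far: 5)
  step 10: ref 5 -> FAULT, evict 6, frames=[7,5,2] (faults so far: 6)
  LRU total faults: 6
--- Optimal ---
  step 0: ref 2 -> FAULT, frames=[2,-,-] (faults so far: 1)
  step 1: ref 2 -> HIT, frames=[2,-,-] (faults so far: 1)
  step 2: ref 6 -> FAULT, frames=[2,6,-] (faults so far: 2)
  step 3: ref 2 -> HIT, frames=[2,6,-] (faults so far: 2)
  step 4: ref 1 -> FAULT, frames=[2,6,1] (faults so far: 3)
  step 5: ref 6 -> HIT, frames=[2,6,1] (faults so far: 3)
  step 6: ref 1 -> HIT, frames=[2,6,1] (faults so far: 3)
  step 7: ref 6 -> HIT, frames=[2,6,1] (faults so far: 3)
  step 8: ref 7 -> FAULT, evict 1, frames=[2,6,7] (faults so far: 4)
  step 9: ref 2 -> HIT, frames=[2,6,7] (faults so far: 4)
  step 10: ref 5 -> FAULT, evict 2, frames=[5,6,7] (faults so far: 5)
  Optimal total faults: 5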